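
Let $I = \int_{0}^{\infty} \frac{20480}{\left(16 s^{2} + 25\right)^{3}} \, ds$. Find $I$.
$\frac{192 \pi}{625}$

Start from the standard arctangent integral
$$J(a) = \int_{0}^{\infty} \frac{5}{a^{2} + s^{2}} \, ds = \frac{5 \pi}{2 a}.$$

Differentiating under the integral sign with respect to $a$,
$$\frac{dJ}{da} = \int_{0}^{\infty} - \frac{10 a}{\left(a^{2} + s^{2}\right)^{2}} \, ds = - \frac{5 \pi}{2 a^{2}},$$
so $\int_{0}^{\infty} \frac{5}{\left(a^{2} + s^{2}\right)^{2}} \, ds = \frac{5 \pi}{4 a^{3}}$.

Repeating — each differentiation of $1/(s^2+a^2)^j$ produces $-2ja/(s^2+a^2)^{j+1}$ — and dividing through by $-2ja$ at each step yields, after $2$ differentiations in total,
$$\int_{0}^{\infty} \frac{5}{\left(a^{2} + s^{2}\right)^{3}} \, ds = \frac{15 \pi}{16 a^{5}}.$$

Setting $a = \frac{5}{4}$:
$$I = \frac{192 \pi}{625}.$$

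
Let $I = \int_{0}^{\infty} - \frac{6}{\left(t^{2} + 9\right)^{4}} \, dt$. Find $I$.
$- \frac{5 \pi}{11664}$

Recall the elementary integral
$$J(a) = \int_{0}^{\infty} - \frac{6}{a^{2} + t^{2}} \, dt = - \frac{3 \pi}{a}.$$

Differentiating under the integral sign with respect to $a$,
$$\frac{dJ}{da} = \int_{0}^{\infty} \frac{12 a}{\left(a^{2} + t^{2}\right)^{2}} \, dt = \frac{3 \pi}{a^{2}},$$
so $\int_{0}^{\infty} - \frac{6}{\left(a^{2} + t^{2}\right)^{2}} \, dt = - \frac{3 \pi}{2 a^{3}}$.

Repeating — each differentiation of $1/(t^2+a^2)^j$ produces $-2ja/(t^2+a^2)^{j+1}$ — and dividing through by $-2ja$ at each step yields, after $3$ differentiations in total,
$$\int_{0}^{\infty} - \frac{6}{\left(a^{2} + t^{2}\right)^{4}} \, dt = - \frac{15 \pi}{16 a^{7}}.$$

Setting $a = 3$:
$$I = - \frac{5 \pi}{11664}.$$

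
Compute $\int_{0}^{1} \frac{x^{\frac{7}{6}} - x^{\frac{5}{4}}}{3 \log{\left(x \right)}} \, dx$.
$- \log{\left(3 \right)} + \frac{\log{\left(26 \right)}}{3}$

Introduce a parameter $a$ in the exponent: let $I(a) = \int_{0}^{1} \frac{- x^{\frac{5}{4}} + x^{a}}{3 \log{\left(x \right)}} \, dx$.

Since $\dfrac{\partial}{\partial a}\,x^{a} = x^{a} \ln x$, the $\ln x$ in the denominator cancels and
$$\frac{dI}{da} = \int_{0}^{1} \frac{1}{3} x^{a} \, dx = \frac{1}{3} \left[\frac{x^{a+1}}{a+1}\right]_0^1 = \frac{1}{3 \left(a + 1\right)}.$$

Integrating with respect to $a$ gives $I(a) = \frac{\log{\left(\frac{4 a}{9} + \frac{4}{9} \right)}}{3} + C$.

At $a = \frac{5}{4}$ the integrand is identically $0$, so $I(\frac{5}{4}) = 0$. The closed form gives $0$, hence $C = 0$.

Setting $a = \frac{7}{6}$:
$$I = - \log{\left(3 \right)} + \frac{\log{\left(26 \right)}}{3}.$$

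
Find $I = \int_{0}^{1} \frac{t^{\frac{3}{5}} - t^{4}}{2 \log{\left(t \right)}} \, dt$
$- \log{\left(5 \right)} + \frac{3 \log{\left(2 \right)}}{2}$

Consider the one-parameter family: let $I(a) = \int_{0}^{1} \frac{- t^{4} + t^{a}}{2 \log{\left(t \right)}} \, dt$.

Since $\dfrac{\partial}{\partial a}\,t^{a} = t^{a} \ln t$, the $\ln t$ in the denominator cancels and
$$\frac{dI}{da} = \int_{0}^{1} \frac{1}{2} t^{a} \, dt = \frac{1}{2} \left[\frac{t^{a+1}}{a+1}\right]_0^1 = \frac{1}{2 \left(a + 1\right)}.$$

Integrating with respect to $a$ gives $I(a) = \frac{\log{\left(a + 1 \right)}}{2} - \frac{\log{\left(5 \right)}}{2} + C$.

At $a = 4$ the integrand is identically $0$, so $I(4) = 0$. The closed form gives $0$, hence $C = 0$.

Setting $a = \frac{3}{5}$:
$$I = - \log{\left(5 \right)} + \frac{3 \log{\left(2 \right)}}{2}.$$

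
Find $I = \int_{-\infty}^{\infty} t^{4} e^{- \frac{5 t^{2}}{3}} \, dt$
$\frac{27 \sqrt{15} \sqrt{\pi}}{500}$

Begin with the known integral
$$J(a) = \int_{-\infty}^{\infty} e^{- a t^{2}} \, dt = \frac{\sqrt{\pi}}{\sqrt{a}}.$$

Differentiating under the integral sign brings down a factor of $(-t^2)$:
$$\frac{dJ}{da} = \int_{-\infty}^{\infty} - t^{2} e^{- a t^{2}} \, dt = - \frac{\sqrt{\pi}}{2 a^{\frac{3}{2}}}.$$

Repeating twice in total — each differentiation brings down another $(-t^2)$ — gives
$$\frac{d^{2}J}{da^{2}} = \int_{-\infty}^{\infty} t^{4} e^{- a t^{2}} \, dt = \frac{3 \sqrt{\pi}}{4 a^{\frac{5}{2}}},$$
and the integrand here is exactly the target integrand, so $I = \frac{3 \sqrt{\pi}}{4 a^{\frac{5}{2}}}$.

Setting $a = \frac{5}{3}$:
$$I = \frac{27 \sqrt{15} \sqrt{\pi}}{500}.$$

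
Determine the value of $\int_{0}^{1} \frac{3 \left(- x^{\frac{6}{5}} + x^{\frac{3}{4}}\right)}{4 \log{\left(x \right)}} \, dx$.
$\log{\left(\frac{\sqrt[4]{11} \sqrt{2} \cdot 35^{\frac{3}{4}}}{44} \right)}$

Introduce a parameter $a$ in the exponent: let $I(a) = \int_{0}^{1} \frac{3 \left(- x^{\frac{6}{5}} + x^{a}\right)}{4 \log{\left(x \right)}} \, dx$.

Since $\dfrac{\partial}{\partial a}\,x^{a} = x^{a} \ln x$, the $\ln x$ in the denominator cancels and
$$\frac{dI}{da} = \int_{0}^{1} \frac{3}{4} x^{a} \, dx = \frac{3}{4} \left[\frac{x^{a+1}}{a+1}\right]_0^1 = \frac{3}{4 \left(a + 1\right)}.$$

Integrating with respect to $a$ gives $I(a) = \log{\left(\frac{\sqrt[4]{11} \cdot 5^{\frac{3}{4}} \left(a + 1\right)^{\frac{3}{4}}}{11} \right)} + C$.

At $a = \frac{6}{5}$ the integrand is identically $0$, so $I(\frac{6}{5}) = 0$. The closed form gives $0$, hence $C = 0$.

Setting $a = \frac{3}{4}$:
$$I = \log{\left(\frac{\sqrt[4]{11} \sqrt{2} \cdot 35^{\frac{3}{4}}}{44} \right)}.$$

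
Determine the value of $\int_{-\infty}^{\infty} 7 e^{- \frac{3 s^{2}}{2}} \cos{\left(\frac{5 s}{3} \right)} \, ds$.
$\frac{7 \sqrt{6} \sqrt{\pi}}{3 e^{\frac{25}{54}}}$

Treat the cosine frequency as a parameter and define $I(b) = \int_{-\infty}^{\infty} 7 e^{- \frac{3 s^{2}}{2}} \cos{\left(b s \right)} \, ds$.

Differentiating under the integral sign,
$$I'(b) = \int_{-\infty}^{\infty} - 7 s e^{- \frac{3 s^{2}}{2}} \sin{\left(b s \right)} \, ds.$$

Integrate $\int_{-\infty}^{\infty} s \sin(b s)\, e^{- \frac{3 s^{2}}{2}}\, ds$ by parts with $u = \sin(b s)$ and $dv = s\, e^{- \frac{3 s^{2}}{2}}\, ds$, giving $v = - \frac{e^{- \frac{3 s^{2}}{2}}}{3}$. The boundary term vanishes and
$$\int_{-\infty}^{\infty} s \sin(b s)\, e^{- \frac{3 s^{2}}{2}}\, ds = \frac{b}{3} \int_{-\infty}^{\infty} \cos(b s)\, e^{- \frac{3 s^{2}}{2}}\, ds,$$
so $I'(b) = - \frac{b}{3}\, I(b)$.

This is a separable first-order ODE; solving with the initial condition $I(0) = \int_{-\infty}^{\infty} 7 e^{- \frac{3 s^{2}}{2}}\,ds = \frac{7 \sqrt{6} \sqrt{\pi}}{3}$ gives
$$I(b) = \frac{7 \sqrt{6} \sqrt{\pi} e^{- \frac{b^{2}}{6}}}{3}.$$

Setting $b = \frac{5}{3}$:
$$I = \frac{7 \sqrt{6} \sqrt{\pi}}{3 e^{\frac{25}{54}}}.$$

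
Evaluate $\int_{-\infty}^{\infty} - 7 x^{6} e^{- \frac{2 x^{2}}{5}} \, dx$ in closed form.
$- \frac{13125 \sqrt{10} \sqrt{\pi}}{128}$

Begin with the known integral
$$J(a) = \int_{-\infty}^{\infty} - 7 e^{- a x^{2}} \, dx = - \frac{7 \sqrt{\pi}}{\sqrt{a}}.$$

Differentiating under the integral sign brings down a factor of $(-x^2)$:
$$\frac{dJ}{da} = \int_{-\infty}^{\infty} 7 x^{2} e^{- a x^{2}} \, dx = \frac{7 \sqrt{\pi}}{2 a^{\frac{3}{2}}}.$$

Repeating $3$ times in total — each differentiation brings down another $(-x^2)$ — gives
$$\frac{d^{3}J}{da^{3}} = \int_{-\infty}^{\infty} 7 x^{6} e^{- a x^{2}} \, dx = \frac{105 \sqrt{\pi}}{8 a^{\frac{7}{2}}},$$
and the integrand here is $(-1)^{3}$ times the target integrand, so $I = (-1)^{3}\,\frac{d^{3}J}{da^{3}} = - \frac{105 \sqrt{\pi}}{8 a^{\frac{7}{2}}}$.

Setting $a = \frac{2}{5}$:
$$I = - \frac{13125 \sqrt{10} \sqrt{\pi}}{128}.$$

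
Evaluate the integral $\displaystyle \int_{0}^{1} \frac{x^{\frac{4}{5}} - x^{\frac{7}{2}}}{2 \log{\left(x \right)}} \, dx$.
$- \frac{\log{\left(5 \right)}}{2} + \frac{\log{\left(2 \right)}}{2}$

Introduce a parameter $a$ in the exponent: let $I(a) = \int_{0}^{1} \frac{- x^{\frac{7}{2}} + x^{a}}{2 \log{\left(x \right)}} \, dx$.

Since $\dfrac{\partial}{\partial a}\,x^{a} = x^{a} \ln x$, the $\ln x$ in the denominator cancels and
$$\frac{dI}{da} = \int_{0}^{1} \frac{1}{2} x^{a} \, dx = \frac{1}{2} \left[\frac{x^{a+1}}{a+1}\right]_0^1 = \frac{1}{2 \left(a + 1\right)}.$$

Integrating with respect to $a$ gives $I(a) = \frac{\log{\left(a + 1 \right)}}{2} - \log{\left(3 \right)} + \frac{\log{\left(2 \right)}}{2} + C$.

At $a = \frac{7}{2}$ the integrand is identically $0$, so $I(\frac{7}{2}) = 0$. The closed form gives $0$, hence $C = 0$.

Setting $a = \frac{4}{5}$:
$$I = - \frac{\log{\left(5 \right)}}{2} + \frac{\log{\left(2 \right)}}{2}.$$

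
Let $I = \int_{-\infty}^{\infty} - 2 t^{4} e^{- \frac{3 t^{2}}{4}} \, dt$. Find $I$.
$- \frac{16 \sqrt{3} \sqrt{\pi}}{9}$

Start from the elementary integral
$$J(a) = \int_{-\infty}^{\infty} - 2 e^{- a t^{2}} \, dt = - \frac{2 \sqrt{\pi}}{\sqrt{a}}.$$

Differentiating under the integral sign brings down a factor of $(-t^2)$:
$$\frac{dJ}{da} = \int_{-\infty}^{\infty} 2 t^{2} e^{- a t^{2}} \, dt = \frac{\sqrt{\pi}}{a^{\frac{3}{2}}}.$$

Repeating twice in total — each differentiation brings down another $(-t^2)$ — gives
$$\frac{d^{2}J}{da^{2}} = \int_{-\infty}^{\infty} - 2 t^{4} e^{- a t^{2}} \, dt = - \frac{3 \sqrt{\pi}}{2 a^{\frac{5}{2}}},$$
and the integrand here is exactly the target integrand, so $I = - \frac{3 \sqrt{\pi}}{2 a^{\frac{5}{2}}}$.

Setting $a = \frac{3}{4}$:
$$I = - \frac{16 \sqrt{3} \sqrt{\pi}}{9}.$$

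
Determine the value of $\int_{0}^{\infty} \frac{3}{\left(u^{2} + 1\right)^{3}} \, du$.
$\frac{9 \pi}{16}$

Recall the elementary integral
$$J(a) = \int_{0}^{\infty} \frac{3}{a^{2} + u^{2}} \, du = \frac{3 \pi}{2 a}.$$

Differentiating under the integral sign with respect to $a$,
$$\frac{dJ}{da} = \int_{0}^{\infty} - \frac{6 a}{\left(a^{2} + u^{2}\right)^{2}} \, du = - \frac{3 \pi}{2 a^{2}},$$
so $\int_{0}^{\infty} \frac{3}{\left(a^{2} + u^{2}\right)^{2}} \, du = \frac{3 \pi}{4 a^{3}}$.

Repeating — each differentiation of $1/(u^2+a^2)^j$ produces $-2ja/(u^2+a^2)^{j+1}$ — and dividing through by $-2ja$ at each step yields, after $2$ differentiations in total,
$$\int_{0}^{\infty} \frac{3}{\left(a^{2} + u^{2}\right)^{3}} \, du = \frac{9 \pi}{16 a^{5}}.$$

Setting $a = 1$:
$$I = \frac{9 \pi}{16}.$$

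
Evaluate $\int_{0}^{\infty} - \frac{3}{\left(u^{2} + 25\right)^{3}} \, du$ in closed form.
$- \frac{9 \pi}{50000}$

Begin with the known result
$$J(a) = \int_{0}^{\infty} - \frac{3}{a^{2} + u^{2}} \, du = - \frac{3 \pi}{2 a}.$$

Differentiating under the integral sign with respect to $a$,
$$\frac{dJ}{da} = \int_{0}^{\infty} \frac{6 a}{\left(a^{2} + u^{2}\right)^{2}} \, du = \frac{3 \pi}{2 a^{2}},$$
so $\int_{0}^{\infty} - \frac{3}{\left(a^{2} + u^{2}\right)^{2}} \, du = - \frac{3 \pi}{4 a^{3}}$.

Repeating — each differentiation of $1/(u^2+a^2)^j$ produces $-2ja/(u^2+a^2)^{j+1}$ — and dividing through by $-2ja$ at each step yields, after $2$ differentiations in total,
$$\int_{0}^{\infty} - \frac{3}{\left(a^{2} + u^{2}\right)^{3}} \, du = - \frac{9 \pi}{16 a^{5}}.$$

Setting $a = 5$:
$$I = - \frac{9 \pi}{50000}.$$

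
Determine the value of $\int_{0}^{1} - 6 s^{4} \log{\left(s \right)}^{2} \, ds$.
$- \frac{12}{125}$

Start from the elementary integral
$$J(a) = \int_{0}^{1} - 6 s^{a} \, ds = - \frac{6}{a + 1}.$$

Differentiating under the integral sign brings down a factor of $\ln s$:
$$\frac{dJ}{da} = \int_{0}^{1} - 6 s^{a} \log{\left(s \right)} \, ds = \frac{6}{\left(a + 1\right)^{2}}.$$

Repeating twice in total — each differentiation brings down another $\ln s$ — gives
$$\frac{d^{2}J}{da^{2}} = \int_{0}^{1} - 6 s^{a} \log{\left(s \right)}^{2} \, ds = - \frac{12}{\left(a + 1\right)^{3}},$$
and the integrand here is exactly the target integrand, so $I = - \frac{12}{\left(a + 1\right)^{3}}$.

Setting $a = 4$:
$$I = - \frac{12}{125}.$$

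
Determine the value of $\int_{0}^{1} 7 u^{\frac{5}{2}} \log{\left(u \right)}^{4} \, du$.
$\frac{768}{2401}$

Consider the simpler parametrised integral
$$J(a) = \int_{0}^{1} 7 u^{a} \, du = \frac{7}{a + 1}.$$

Differentiating under the integral sign brings down a factor of $\ln u$:
$$\frac{dJ}{da} = \int_{0}^{1} 7 u^{a} \log{\left(u \right)} \, du = - \frac{7}{\left(a + 1\right)^{2}}.$$

Repeating $4$ times in total — each differentiation brings down another $\ln u$ — gives
$$\frac{d^{4}J}{da^{4}} = \int_{0}^{1} 7 u^{a} \log{\left(u \right)}^{4} \, du = \frac{168}{\left(a + 1\right)^{5}},$$
and the integrand here is exactly the target integrand, so $I = \frac{168}{\left(a + 1\right)^{5}}$.

Setting $a = \frac{5}{2}$:
$$I = \frac{768}{2401}.$$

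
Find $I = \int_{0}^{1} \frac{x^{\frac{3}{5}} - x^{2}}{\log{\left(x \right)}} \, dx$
$\log{\left(\frac{8}{15} \right)}$

Consider the one-parameter family: let $I(a) = \int_{0}^{1} \frac{- x^{2} + x^{a}}{\log{\left(x \right)}} \, dx$.

Since $\dfrac{\partial}{\partial a}\,x^{a} = x^{a} \ln x$, the $\ln x$ in the denominator cancels and
$$\frac{dI}{da} = \int_{0}^{1} x^{a} \, dx = \left[\frac{x^{a+1}}{a+1}\right]_0^1 = \frac{1}{a + 1}.$$

Integrating with respect to $a$ gives $I(a) = \log{\left(\frac{a}{3} + \frac{1}{3} \right)} + C$.

At $a = 2$ the integrand is identically $0$, so $I(2) = 0$. The closed form gives $0$, hence $C = 0$.

Setting $a = \frac{3}{5}$:
$$I = \log{\left(\frac{8}{15} \right)}.$$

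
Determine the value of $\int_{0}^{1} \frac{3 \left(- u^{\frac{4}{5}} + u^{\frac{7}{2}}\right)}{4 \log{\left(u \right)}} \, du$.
$- \frac{3 \log{\left(2 \right)}}{4} + \frac{3 \log{\left(5 \right)}}{4}$

Introduce a parameter $a$ in the exponent: let $I(a) = \int_{0}^{1} \frac{3 \left(u^{\frac{7}{2}} - u^{a}\right)}{4 \log{\left(u \right)}} \, du$.

Since $\dfrac{\partial}{\partial a}\,u^{a} = u^{a} \ln u$, the $\ln u$ in the denominator cancels and
$$\frac{dI}{da} = \int_{0}^{1} - \frac{3}{4} u^{a} \, du = - \frac{3}{4} \left[\frac{u^{a+1}}{a+1}\right]_0^1 = - \frac{3}{4 a + 4}.$$

Integrating with respect to $a$ gives $I(a) = - \frac{3 \log{\left(a + 1 \right)}}{4} - \frac{3 \log{\left(2 \right)}}{4} + \frac{3 \log{\left(3 \right)}}{2} + C$.

At $a = \frac{7}{2}$ the integrand is identically $0$, so $I(\frac{7}{2}) = 0$. The closed form gives $0$, hence $C = 0$.

Setting $a = \frac{4}{5}$:
$$I = - \frac{3 \log{\left(2 \right)}}{4} + \frac{3 \log{\left(5 \right)}}{4}.$$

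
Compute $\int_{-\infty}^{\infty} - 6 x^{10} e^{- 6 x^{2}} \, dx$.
$- \frac{35 \sqrt{6} \sqrt{\pi}}{9216}$

Consider the simpler parametrised integral
$$J(a) = \int_{-\infty}^{\infty} - 6 e^{- a x^{2}} \, dx = - \frac{6 \sqrt{\pi}}{\sqrt{a}}.$$

Differentiating under the integral sign brings down a factor of $(-x^2)$:
$$\frac{dJ}{da} = \int_{-\infty}^{\infty} 6 x^{2} e^{- a x^{2}} \, dx = \frac{3 \sqrt{\pi}}{a^{\frac{3}{2}}}.$$

Repeating $5$ times in total — each differentiation brings down another $(-x^2)$ — gives
$$\frac{d^{5}J}{da^{5}} = \int_{-\infty}^{\infty} 6 x^{10} e^{- a x^{2}} \, dx = \frac{2835 \sqrt{\pi}}{16 a^{\frac{11}{2}}},$$
and the integrand here is $(-1)^{5}$ times the target integrand, so $I = (-1)^{5}\,\frac{d^{5}J}{da^{5}} = - \frac{2835 \sqrt{\pi}}{16 a^{\frac{11}{2}}}$.

Setting $a = 6$:
$$I = - \frac{35 \sqrt{6} \sqrt{\pi}}{9216}.$$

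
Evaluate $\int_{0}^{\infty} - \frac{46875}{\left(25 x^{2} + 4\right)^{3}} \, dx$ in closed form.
$- \frac{28125 \pi}{512}$

Start from the standard arctangent integral
$$J(a) = \int_{0}^{\infty} - \frac{3}{a^{2} + x^{2}} \, dx = - \frac{3 \pi}{2 a}.$$

Differentiating under the integral sign with respect to $a$,
$$\frac{dJ}{da} = \int_{0}^{\infty} \frac{6 a}{\left(a^{2} + x^{2}\right)^{2}} \, dx = \frac{3 \pi}{2 a^{2}},$$
so $\int_{0}^{\infty} - \frac{3}{\left(a^{2} + x^{2}\right)^{2}} \, dx = - \frac{3 \pi}{4 a^{3}}$.

Repeating — each differentiation of $1/(x^2+a^2)^j$ produces $-2ja/(x^2+a^2)^{j+1}$ — and dividing through by $-2ja$ at each step yields, after $2$ differentiations in total,
$$\int_{0}^{\infty} - \frac{3}{\left(a^{2} + x^{2}\right)^{3}} \, dx = - \frac{9 \pi}{16 a^{5}}.$$

Setting $a = \frac{2}{5}$:
$$I = - \frac{28125 \pi}{512}.$$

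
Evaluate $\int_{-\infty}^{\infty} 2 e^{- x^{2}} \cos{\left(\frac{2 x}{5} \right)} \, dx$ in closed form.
$\frac{2 \sqrt{\pi}}{e^{\frac{1}{25}}}$

Treat the cosine frequency as a parameter and define $I(b) = \int_{-\infty}^{\infty} 2 e^{- x^{2}} \cos{\left(b x \right)} \, dx$.

Differentiating under the integral sign,
$$I'(b) = \int_{-\infty}^{\infty} - 2 x e^{- x^{2}} \sin{\left(b x \right)} \, dx.$$

Integrate $\int_{-\infty}^{\infty} x \sin(b x)\, e^{- x^{2}}\, dx$ by parts with $u = \sin(b x)$ and $dv = x\, e^{- x^{2}}\, dx$, giving $v = - \frac{e^{- x^{2}}}{2}$. The boundary term vanishes and
$$\int_{-\infty}^{\infty} x \sin(b x)\, e^{- x^{2}}\, dx = \frac{b}{2} \int_{-\infty}^{\infty} \cos(b x)\, e^{- x^{2}}\, dx,$$
so $I'(b) = - \frac{b}{2}\, I(b)$.

This is a separable first-order ODE; solving with the initial condition $I(0) = \int_{-\infty}^{\infty} 2 e^{- x^{2}}\,dx = 2 \sqrt{\pi}$ gives
$$I(b) = 2 \sqrt{\pi} e^{- \frac{b^{2}}{4}}.$$

Setting $b = \frac{2}{5}$:
$$I = \frac{2 \sqrt{\pi}}{e^{\frac{1}{25}}}.$$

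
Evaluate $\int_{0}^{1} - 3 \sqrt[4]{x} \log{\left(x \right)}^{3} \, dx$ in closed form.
$\frac{4608}{625}$

Consider the simpler parametrised integral
$$J(a) = \int_{0}^{1} - 3 x^{a} \, dx = - \frac{3}{a + 1}.$$

Differentiating under the integral sign brings down a factor of $\ln x$:
$$\frac{dJ}{da} = \int_{0}^{1} - 3 x^{a} \log{\left(x \right)} \, dx = \frac{3}{\left(a + 1\right)^{2}}.$$

Repeating $3$ times in total — each differentiation brings down another $\ln x$ — gives
$$\frac{d^{3}J}{da^{3}} = \int_{0}^{1} - 3 x^{a} \log{\left(x \right)}^{3} \, dx = \frac{18}{\left(a + 1\right)^{4}},$$
and the integrand here is exactly the target integrand, so $I = \frac{18}{\left(a + 1\right)^{4}}$.

Setting $a = \frac{1}{4}$:
$$I = \frac{4608}{625}.$$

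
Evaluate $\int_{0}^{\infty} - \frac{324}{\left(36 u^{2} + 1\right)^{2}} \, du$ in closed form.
$- \frac{27 \pi}{2}$

Begin with the known result
$$J(a) = \int_{0}^{\infty} - \frac{1}{4 \left(a^{2} + u^{2}\right)} \, du = - \frac{\pi}{8 a}.$$

Differentiating under the integral sign with respect to $a$,
$$\frac{dJ}{da} = \int_{0}^{\infty} \frac{a}{2 \left(a^{2} + u^{2}\right)^{2}} \, du = \frac{\pi}{8 a^{2}},$$
so $\int_{0}^{\infty} - \frac{1}{4 \left(a^{2} + u^{2}\right)^{2}} \, du = - \frac{\pi}{16 a^{3}}$.

Setting $a = \frac{1}{6}$:
$$I = - \frac{27 \pi}{2}.$$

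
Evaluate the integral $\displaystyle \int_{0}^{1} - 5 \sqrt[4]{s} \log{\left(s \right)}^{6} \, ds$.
$- \frac{2359296}{3125}$

Start from the elementary integral
$$J(a) = \int_{0}^{1} - 5 s^{a} \, ds = - \frac{5}{a + 1}.$$

Differentiating under the integral sign brings down a factor of $\ln s$:
$$\frac{dJ}{da} = \int_{0}^{1} - 5 s^{a} \log{\left(s \right)} \, ds = \frac{5}{\left(a + 1\right)^{2}}.$$

Repeating $6$ times in total — each differentiation brings down another $\ln s$ — gives
$$\frac{d^{6}J}{da^{6}} = \int_{0}^{1} - 5 s^{a} \log{\left(s \right)}^{6} \, ds = - \frac{3600}{\left(a + 1\right)^{7}},$$
and the integrand here is exactly the target integrand, so $I = - \frac{3600}{\left(a + 1\right)^{7}}$.

Setting $a = \frac{1}{4}$:
$$I = - \frac{2359296}{3125}.$$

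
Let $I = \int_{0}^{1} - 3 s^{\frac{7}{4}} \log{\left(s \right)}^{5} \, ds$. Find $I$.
$\frac{1474560}{1771561}$

Consider the simpler parametrised integral
$$J(a) = \int_{0}^{1} - 3 s^{a} \, ds = - \frac{3}{a + 1}.$$

Differentiating under the integral sign brings down a factor of $\ln s$:
$$\frac{dJ}{da} = \int_{0}^{1} - 3 s^{a} \log{\left(s \right)} \, ds = \frac{3}{\left(a + 1\right)^{2}}.$$

Repeating $5$ times in total — each differentiation brings down another $\ln s$ — gives
$$\frac{d^{5}J}{da^{5}} = \int_{0}^{1} - 3 s^{a} \log{\left(s \right)}^{5} \, ds = \frac{360}{\left(a + 1\right)^{6}},$$
and the integrand here is exactly the target integrand, so $I = \frac{360}{\left(a + 1\right)^{6}}$.

Setting $a = \frac{7}{4}$:
$$I = \frac{1474560}{1771561}.$$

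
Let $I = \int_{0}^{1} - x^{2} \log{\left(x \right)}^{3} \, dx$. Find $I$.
$\frac{2}{27}$

Begin with the known integral
$$J(a) = \int_{0}^{1} - x^{a} \, dx = - \frac{1}{a + 1}.$$

Differentiating under the integral sign brings down a factor of $\ln x$:
$$\frac{dJ}{da} = \int_{0}^{1} - x^{a} \log{\left(x \right)} \, dx = \frac{1}{\left(a + 1\right)^{2}}.$$

Repeating $3$ times in total — each differentiation brings down another $\ln x$ — gives
$$\frac{d^{3}J}{da^{3}} = \int_{0}^{1} - x^{a} \log{\left(x \right)}^{3} \, dx = \frac{6}{\left(a + 1\right)^{4}},$$
and the integrand here is exactly the target integrand, so $I = \frac{6}{\left(a + 1\right)^{4}}$.

Setting $a = 2$:
$$I = \frac{2}{27}.$$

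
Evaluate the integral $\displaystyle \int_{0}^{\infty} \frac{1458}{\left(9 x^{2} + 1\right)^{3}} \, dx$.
$\frac{729 \pi}{8}$

Start from the standard arctangent integral
$$J(a) = \int_{0}^{\infty} \frac{2}{a^{2} + x^{2}} \, dx = \frac{\pi}{a}.$$

Differentiating under the integral sign with respect to $a$,
$$\frac{dJ}{da} = \int_{0}^{\infty} - \frac{4 a}{\left(a^{2} + x^{2}\right)^{2}} \, dx = - \frac{\pi}{a^{2}},$$
so $\int_{0}^{\infty} \frac{2}{\left(a^{2} + x^{2}\right)^{2}} \, dx = \frac{\pi}{2 a^{3}}$.

Repeating — each differentiation of $1/(x^2+a^2)^j$ produces $-2ja/(x^2+a^2)^{j+1}$ — and dividing through by $-2ja$ at each step yields, after $2$ differentiations in total,
$$\int_{0}^{\infty} \frac{2}{\left(a^{2} + x^{2}\right)^{3}} \, dx = \frac{3 \pi}{8 a^{5}}.$$

Setting $a = \frac{1}{3}$:
$$I = \frac{729 \pi}{8}.$$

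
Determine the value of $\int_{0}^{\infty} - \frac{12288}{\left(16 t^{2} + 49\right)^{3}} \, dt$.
$- \frac{576 \pi}{16807}$

Recall the elementary integral
$$J(a) = \int_{0}^{\infty} - \frac{3}{a^{2} + t^{2}} \, dt = - \frac{3 \pi}{2 a}.$$

Differentiating under the integral sign with respect to $a$,
$$\frac{dJ}{da} = \int_{0}^{\infty} \frac{6 a}{\left(a^{2} + t^{2}\right)^{2}} \, dt = \frac{3 \pi}{2 a^{2}},$$
so $\int_{0}^{\infty} - \frac{3}{\left(a^{2} + t^{2}\right)^{2}} \, dt = - \frac{3 \pi}{4 a^{3}}$.

Repeating — each differentiation of $1/(t^2+a^2)^j$ produces $-2ja/(t^2+a^2)^{j+1}$ — and dividing through by $-2ja$ at each step yields, after $2$ differentiations in total,
$$\int_{0}^{\infty} - \frac{3}{\left(a^{2} + t^{2}\right)^{3}} \, dt = - \frac{9 \pi}{16 a^{5}}.$$

Setting $a = \frac{7}{4}$:
$$I = - \frac{576 \pi}{16807}.$$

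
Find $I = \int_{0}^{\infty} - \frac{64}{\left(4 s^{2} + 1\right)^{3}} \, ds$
$- 6 \pi$

Recall the elementary integral
$$J(a) = \int_{0}^{\infty} - \frac{1}{a^{2} + s^{2}} \, ds = - \frac{\pi}{2 a}.$$

Differentiating under the integral sign with respect to $a$,
$$\frac{dJ}{da} = \int_{0}^{\infty} \frac{2 a}{\left(a^{2} + s^{2}\right)^{2}} \, ds = \frac{\pi}{2 a^{2}},$$
so $\int_{0}^{\infty} - \frac{1}{\left(a^{2} + s^{2}\right)^{2}} \, ds = - \frac{\pi}{4 a^{3}}$.

Repeating — each differentiation of $1/(s^2+a^2)^j$ produces $-2ja/(s^2+a^2)^{j+1}$ — and dividing through by $-2ja$ at each step yields, after $2$ differentiations in total,
$$\int_{0}^{\infty} - \frac{1}{\left(a^{2} + s^{2}\right)^{3}} \, ds = - \frac{3 \pi}{16 a^{5}}.$$

Setting $a = \frac{1}{2}$:
$$I = - 6 \pi.$$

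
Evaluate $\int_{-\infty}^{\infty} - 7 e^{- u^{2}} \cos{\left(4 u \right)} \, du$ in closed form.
$- \frac{7 \sqrt{\pi}}{e^{4}}$

Treat the cosine frequency as a parameter and define $I(b) = \int_{-\infty}^{\infty} - 7 e^{- u^{2}} \cos{\left(b u \right)} \, du$.

Differentiating under the integral sign,
$$I'(b) = \int_{-\infty}^{\infty} 7 u e^{- u^{2}} \sin{\left(b u \right)} \, du.$$

Integrate $\int_{-\infty}^{\infty} u \sin(b u)\, e^{- u^{2}}\, du$ by parts with $w = \sin(b u)$ and $dv = u\, e^{- u^{2}}\, du$, giving $v = - \frac{e^{- u^{2}}}{2}$. The boundary term vanishes and
$$\int_{-\infty}^{\infty} u \sin(b u)\, e^{- u^{2}}\, du = \frac{b}{2} \int_{-\infty}^{\infty} \cos(b u)\, e^{- u^{2}}\, du,$$
so $I'(b) = - \frac{b}{2}\, I(b)$.

This is a separable first-order ODE; solving with the initial condition $I(0) = \int_{-\infty}^{\infty} - 7 e^{- u^{2}}\,du = - 7 \sqrt{\pi}$ gives
$$I(b) = - 7 \sqrt{\pi} e^{- \frac{b^{2}}{4}}.$$

Setting $b = 4$:
$$I = - \frac{7 \sqrt{\pi}}{e^{4}}.$$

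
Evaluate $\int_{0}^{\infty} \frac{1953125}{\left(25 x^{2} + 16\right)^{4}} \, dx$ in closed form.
$\frac{1953125 \pi}{524288}$

Start from the standard arctangent integral
$$J(a) = \int_{0}^{\infty} \frac{5}{a^{2} + x^{2}} \, dx = \frac{5 \pi}{2 a}.$$

Differentiating under the integral sign with respect to $a$,
$$\frac{dJ}{da} = \int_{0}^{\infty} - \frac{10 a}{\left(a^{2} + x^{2}\right)^{2}} \, dx = - \frac{5 \pi}{2 a^{2}},$$
so $\int_{0}^{\infty} \frac{5}{\left(a^{2} + x^{2}\right)^{2}} \, dx = \frac{5 \pi}{4 a^{3}}$.

Repeating — each differentiation of $1/(x^2+a^2)^j$ produces $-2ja/(x^2+a^2)^{j+1}$ — and dividing through by $-2ja$ at each step yields, after $3$ differentiations in total,
$$\int_{0}^{\infty} \frac{5}{\left(a^{2} + x^{2}\right)^{4}} \, dx = \frac{25 \pi}{32 a^{7}}.$$

Setting $a = \frac{4}{5}$:
$$I = \frac{1953125 \pi}{524288}.$$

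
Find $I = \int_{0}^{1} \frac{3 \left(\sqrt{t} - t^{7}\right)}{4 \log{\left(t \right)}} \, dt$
$\log{\left(\frac{3^{\frac{3}{4}}}{8} \right)}$

Replace the exponent $\frac{1}{2}$ by a parameter $a$: let $I(a) = \int_{0}^{1} \frac{3 \left(- t^{7} + t^{a}\right)}{4 \log{\left(t \right)}} \, dt$.

Since $\dfrac{\partial}{\partial a}\,t^{a} = t^{a} \ln t$, the $\ln t$ in the denominator cancels and
$$\frac{dI}{da} = \int_{0}^{1} \frac{3}{4} t^{a} \, dt = \frac{3}{4} \left[\frac{t^{a+1}}{a+1}\right]_0^1 = \frac{3}{4 \left(a + 1\right)}.$$

Integrating with respect to $a$ gives $I(a) = \frac{3 \log{\left(a + 1 \right)}}{4} - \frac{9 \log{\left(2 \right)}}{4} + C$.

At $a = 7$ the integrand is identically $0$, so $I(7) = 0$. The closed form gives $0$, hence $C = 0$.

Setting $a = \frac{1}{2}$:
$$I = \log{\left(\frac{3^{\frac{3}{4}}}{8} \right)}.$$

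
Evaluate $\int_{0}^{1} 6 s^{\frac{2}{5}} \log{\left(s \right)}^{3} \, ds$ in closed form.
$- \frac{22500}{2401}$

Consider the simpler parametrised integral
$$J(a) = \int_{0}^{1} 6 s^{a} \, ds = \frac{6}{a + 1}.$$

Differentiating under the integral sign brings down a factor of $\ln s$:
$$\frac{dJ}{da} = \int_{0}^{1} 6 s^{a} \log{\left(s \right)} \, ds = - \frac{6}{\left(a + 1\right)^{2}}.$$

Repeating $3$ times in total — each differentiation brings down another $\ln s$ — gives
$$\frac{d^{3}J}{da^{3}} = \int_{0}^{1} 6 s^{a} \log{\left(s \right)}^{3} \, ds = - \frac{36}{\left(a + 1\right)^{4}},$$
and the integrand here is exactly the target integrand, so $I = - \frac{36}{\left(a + 1\right)^{4}}$.

Setting $a = \frac{2}{5}$:
$$I = - \frac{22500}{2401}.$$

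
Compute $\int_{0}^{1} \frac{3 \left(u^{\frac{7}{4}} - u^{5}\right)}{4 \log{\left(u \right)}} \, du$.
$\log{\left(\frac{11^{\frac{3}{4}} \sqrt[4]{24}}{24} \right)}$

Consider the one-parameter family: let $I(a) = \int_{0}^{1} \frac{3 \left(- u^{5} + u^{a}\right)}{4 \log{\left(u \right)}} \, du$.

Since $\dfrac{\partial}{\partial a}\,u^{a} = u^{a} \ln u$, the $\ln u$ in the denominator cancels and
$$\frac{dI}{da} = \int_{0}^{1} \frac{3}{4} u^{a} \, du = \frac{3}{4} \left[\frac{u^{a+1}}{a+1}\right]_0^1 = \frac{3}{4 \left(a + 1\right)}.$$

Integrating with respect to $a$ gives $I(a) = \frac{3 \log{\left(a + 1 \right)}}{4} - \frac{3 \log{\left(6 \right)}}{4} + C$.

At $a = 5$ the integrand is identically $0$, so $I(5) = 0$. The closed form gives $0$, hence $C = 0$.

Setting $a = \frac{7}{4}$:
$$I = \log{\left(\frac{11^{\frac{3}{4}} \sqrt[4]{24}}{24} \right)}.$$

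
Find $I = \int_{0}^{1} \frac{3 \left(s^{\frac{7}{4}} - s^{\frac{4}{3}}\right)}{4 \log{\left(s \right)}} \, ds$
$\log{\left(\frac{\sqrt{2} \cdot 33^{\frac{3}{4}} \sqrt[4]{7}}{28} \right)}$

Introduce a parameter $a$ in the exponent: let $I(a) = \int_{0}^{1} \frac{3 \left(s^{\frac{7}{4}} - s^{a}\right)}{4 \log{\left(s \right)}} \, ds$.

Since $\dfrac{\partial}{\partial a}\,s^{a} = s^{a} \ln s$, the $\ln s$ in the denominator cancels and
$$\frac{dI}{da} = \int_{0}^{1} - \frac{3}{4} s^{a} \, ds = - \frac{3}{4} \left[\frac{s^{a+1}}{a+1}\right]_0^1 = - \frac{3}{4 a + 4}.$$

Integrating with respect to $a$ gives $I(a) = - \frac{3 \log{\left(a + 1 \right)}}{4} - \frac{3 \log{\left(2 \right)}}{2} + \frac{3 \log{\left(11 \right)}}{4} + C$.

At $a = \frac{7}{4}$ the integrand is identically $0$, so $I(\frac{7}{4}) = 0$. The closed form gives $0$, hence $C = 0$.

Setting $a = \frac{4}{3}$:
$$I = \log{\left(\frac{\sqrt{2} \cdot 33^{\frac{3}{4}} \sqrt[4]{7}}{28} \right)}.$$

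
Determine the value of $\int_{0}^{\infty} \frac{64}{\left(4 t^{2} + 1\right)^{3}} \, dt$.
$6 \pi$

Recall the elementary integral
$$J(a) = \int_{0}^{\infty} \frac{1}{a^{2} + t^{2}} \, dt = \frac{\pi}{2 a}.$$

Differentiating under the integral sign with respect to $a$,
$$\frac{dJ}{da} = \int_{0}^{\infty} - \frac{2 a}{\left(a^{2} + t^{2}\right)^{2}} \, dt = - \frac{\pi}{2 a^{2}},$$
so $\int_{0}^{\infty} \frac{1}{\left(a^{2} + t^{2}\right)^{2}} \, dt = \frac{\pi}{4 a^{3}}$.

Repeating — each differentiation of $1/(t^2+a^2)^j$ produces $-2ja/(t^2+a^2)^{j+1}$ — and dividing through by $-2ja$ at each step yields, after $2$ differentiations in total,
$$\int_{0}^{\infty} \frac{1}{\left(a^{2} + t^{2}\right)^{3}} \, dt = \frac{3 \pi}{16 a^{5}}.$$

Setting $a = \frac{1}{2}$:
$$I = 6 \pi.$$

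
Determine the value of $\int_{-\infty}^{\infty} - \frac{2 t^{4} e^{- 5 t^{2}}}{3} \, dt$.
$- \frac{\sqrt{5} \sqrt{\pi}}{250}$

Consider the simpler parametrised integral
$$J(a) = \int_{-\infty}^{\infty} - \frac{2 e^{- a t^{2}}}{3} \, dt = - \frac{2 \sqrt{\pi}}{3 \sqrt{a}}.$$

Differentiating under the integral sign brings down a factor of $(-t^2)$:
$$\frac{dJ}{da} = \int_{-\infty}^{\infty} \frac{2 t^{2} e^{- a t^{2}}}{3} \, dt = \frac{\sqrt{\pi}}{3 a^{\frac{3}{2}}}.$$

Repeating twice in total — each differentiation brings down another $(-t^2)$ — gives
$$\frac{d^{2}J}{da^{2}} = \int_{-\infty}^{\infty} - \frac{2 t^{4} e^{- a t^{2}}}{3} \, dt = - \frac{\sqrt{\pi}}{2 a^{\frac{5}{2}}},$$
and the integrand here is exactly the target integrand, so $I = - \frac{\sqrt{\pi}}{2 a^{\frac{5}{2}}}$.

Setting $a = 5$:
$$I = - \frac{\sqrt{5} \sqrt{\pi}}{250}.$$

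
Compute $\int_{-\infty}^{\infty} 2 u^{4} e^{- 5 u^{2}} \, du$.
$\frac{3 \sqrt{5} \sqrt{\pi}}{250}$

Start from the elementary integral
$$J(a) = \int_{-\infty}^{\infty} 2 e^{- a u^{2}} \, du = \frac{2 \sqrt{\pi}}{\sqrt{a}}.$$

Differentiating under the integral sign brings down a factor of $(-u^2)$:
$$\frac{dJ}{da} = \int_{-\infty}^{\infty} - 2 u^{2} e^{- a u^{2}} \, du = - \frac{\sqrt{\pi}}{a^{\frac{3}{2}}}.$$

Repeating twice in total — each differentiation brings down another $(-u^2)$ — gives
$$\frac{d^{2}J}{da^{2}} = \int_{-\infty}^{\infty} 2 u^{4} e^{- a u^{2}} \, du = \frac{3 \sqrt{\pi}}{2 a^{\frac{5}{2}}},$$
and the integrand here is exactly the target integrand, so $I = \frac{3 \sqrt{\pi}}{2 a^{\frac{5}{2}}}$.

Setting $a = 5$:
$$I = \frac{3 \sqrt{5} \sqrt{\pi}}{250}.$$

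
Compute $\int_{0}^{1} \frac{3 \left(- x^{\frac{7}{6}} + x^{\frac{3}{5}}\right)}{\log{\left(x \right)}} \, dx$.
$\log{\left(\frac{110592}{274625} \right)}$

Consider the one-parameter family: let $I(a) = \int_{0}^{1} \frac{3 \left(- x^{\frac{7}{6}} + x^{a}\right)}{\log{\left(x \right)}} \, dx$.

Since $\dfrac{\partial}{\partial a}\,x^{a} = x^{a} \ln x$, the $\ln x$ in the denominator cancels and
$$\frac{dI}{da} = \int_{0}^{1} 3 x^{a} \, dx = 3 \left[\frac{x^{a+1}}{a+1}\right]_0^1 = \frac{3}{a + 1}.$$

Integrating with respect to $a$ gives $I(a) = \log{\left(\frac{216 \left(a + 1\right)^{3}}{2197} \right)} + C$.

At $a = \frac{7}{6}$ the integrand is identically $0$, so $I(\frac{7}{6}) = 0$. The closed form gives $0$, hence $C = 0$.

Setting $a = \frac{3}{5}$:
$$I = \log{\left(\frac{110592}{274625} \right)}.$$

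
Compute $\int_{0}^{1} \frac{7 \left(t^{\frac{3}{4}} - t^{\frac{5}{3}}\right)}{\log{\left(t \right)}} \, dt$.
$\log{\left(\frac{1801088541}{34359738368} \right)}$

Introduce a parameter $a$ in the exponent: let $I(a) = \int_{0}^{1} \frac{7 \left(- t^{\frac{5}{3}} + t^{a}\right)}{\log{\left(t \right)}} \, dt$.

Since $\dfrac{\partial}{\partial a}\,t^{a} = t^{a} \ln t$, the $\ln t$ in the denominator cancels and
$$\frac{dI}{da} = \int_{0}^{1} 7 t^{a} \, dt = 7 \left[\frac{t^{a+1}}{a+1}\right]_0^1 = \frac{7}{a + 1}.$$

Integrating with respect to $a$ gives $I(a) = \log{\left(\frac{2187 \left(a + 1\right)^{7}}{2097152} \right)} + C$.

At $a = \frac{5}{3}$ the integrand is identically $0$, so $I(\frac{5}{3}) = 0$. The closed form gives $0$, hence $C = 0$.

Setting $a = \frac{3}{4}$:
$$I = \log{\left(\frac{1801088541}{34359738368} \right)}.$$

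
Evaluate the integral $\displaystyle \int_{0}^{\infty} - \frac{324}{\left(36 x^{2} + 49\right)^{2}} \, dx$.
$- \frac{27 \pi}{686}$

Recall the elementary integral
$$J(a) = \int_{0}^{\infty} - \frac{1}{4 \left(a^{2} + x^{2}\right)} \, dx = - \frac{\pi}{8 a}.$$

Differentiating under the integral sign with respect to $a$,
$$\frac{dJ}{da} = \int_{0}^{\infty} \frac{a}{2 \left(a^{2} + x^{2}\right)^{2}} \, dx = \frac{\pi}{8 a^{2}},$$
so $\int_{0}^{\infty} - \frac{1}{4 \left(a^{2} + x^{2}\right)^{2}} \, dx = - \frac{\pi}{16 a^{3}}$.

Setting $a = \frac{7}{6}$:
$$I = - \frac{27 \pi}{686}.$$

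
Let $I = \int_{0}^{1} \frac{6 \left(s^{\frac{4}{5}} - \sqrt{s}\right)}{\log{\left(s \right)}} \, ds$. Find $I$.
$- \log{\left(\frac{15625}{46656} \right)}$

Replace the exponent $\frac{1}{2}$ by a parameter $a$: let $I(a) = \int_{0}^{1} \frac{6 \left(s^{\frac{4}{5}} - s^{a}\right)}{\log{\left(s \right)}} \, ds$.

Since $\dfrac{\partial}{\partial a}\,s^{a} = s^{a} \ln s$, the $\ln s$ in the denominator cancels and
$$\frac{dI}{da} = \int_{0}^{1} -6 s^{a} \, ds = -6 \left[\frac{s^{a+1}}{a+1}\right]_0^1 = - \frac{6}{a + 1}.$$

Integrating with respect to $a$ gives $I(a) = - \log{\left(\frac{15625 \left(a + 1\right)^{6}}{531441} \right)} + C$.

At $a = \frac{4}{5}$ the integrand is identically $0$, so $I(\frac{4}{5}) = 0$. The closed form gives $0$, hence $C = 0$.

Setting $a = \frac{1}{2}$:
$$I = - \log{\left(\frac{15625}{46656} \right)}.$$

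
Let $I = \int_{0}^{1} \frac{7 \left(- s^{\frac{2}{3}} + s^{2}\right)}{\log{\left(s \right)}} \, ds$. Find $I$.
$\log{\left(\frac{4782969}{78125} \right)}$

Introduce a parameter $a$ in the exponent: let $I(a) = \int_{0}^{1} \frac{7 \left(s^{2} - s^{a}\right)}{\log{\left(s \right)}} \, ds$.

Since $\dfrac{\partial}{\partial a}\,s^{a} = s^{a} \ln s$, the $\ln s$ in the denominator cancels and
$$\frac{dI}{da} = \int_{0}^{1} -7 s^{a} \, ds = -7 \left[\frac{s^{a+1}}{a+1}\right]_0^1 = - \frac{7}{a + 1}.$$

Integrating with respect to $a$ gives $I(a) = \log{\left(\frac{2187}{\left(a + 1\right)^{7}} \right)} + C$.

At $a = 2$ the integrand is identically $0$, so $I(2) = 0$. The closed form gives $0$, hence $C = 0$.

Setting $a = \frac{2}{3}$:
$$I = \log{\left(\frac{4782969}{78125} \right)}.$$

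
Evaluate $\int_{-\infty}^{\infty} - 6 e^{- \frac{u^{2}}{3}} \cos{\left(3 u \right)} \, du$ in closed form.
$- \frac{6 \sqrt{3} \sqrt{\pi}}{e^{\frac{27}{4}}}$

Let $b$ denote the cosine frequency and define $I(b) = \int_{-\infty}^{\infty} - 6 e^{- \frac{u^{2}}{3}} \cos{\left(b u \right)} \, du$.

Differentiating under the integral sign,
$$I'(b) = \int_{-\infty}^{\infty} 6 u e^{- \frac{u^{2}}{3}} \sin{\left(b u \right)} \, du.$$

Integrate $\int_{-\infty}^{\infty} u \sin(b u)\, e^{- \frac{u^{2}}{3}}\, du$ by parts with $w = \sin(b u)$ and $dv = u\, e^{- \frac{u^{2}}{3}}\, du$, giving $v = - \frac{3 e^{- \frac{u^{2}}{3}}}{2}$. The boundary term vanishes and
$$\int_{-\infty}^{\infty} u \sin(b u)\, e^{- \frac{u^{2}}{3}}\, du = \frac{3 b}{2} \int_{-\infty}^{\infty} \cos(b u)\, e^{- \frac{u^{2}}{3}}\, du,$$
so $I'(b) = - \frac{3 b}{2}\, I(b)$.

This is a separable first-order ODE; solving with the initial condition $I(0) = \int_{-\infty}^{\infty} - 6 e^{- \frac{u^{2}}{3}}\,du = - 6 \sqrt{3} \sqrt{\pi}$ gives
$$I(b) = - 6 \sqrt{3} \sqrt{\pi} e^{- \frac{3 b^{2}}{4}}.$$

Setting $b = 3$:
$$I = - \frac{6 \sqrt{3} \sqrt{\pi}}{e^{\frac{27}{4}}}.$$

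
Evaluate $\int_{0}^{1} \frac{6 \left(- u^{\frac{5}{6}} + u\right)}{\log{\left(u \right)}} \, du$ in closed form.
$\log{\left(\frac{2985984}{1771561} \right)}$

Replace the exponent $1$ by a parameter $a$: let $I(a) = \int_{0}^{1} \frac{6 \left(- u^{\frac{5}{6}} + u^{a}\right)}{\log{\left(u \right)}} \, du$.

Since $\dfrac{\partial}{\partial a}\,u^{a} = u^{a} \ln u$, the $\ln u$ in the denominator cancels and
$$\frac{dI}{da} = \int_{0}^{1} 6 u^{a} \, du = 6 \left[\frac{u^{a+1}}{a+1}\right]_0^1 = \frac{6}{a + 1}.$$

Integrating with respect to $a$ gives $I(a) = \log{\left(\frac{46656 \left(a + 1\right)^{6}}{1771561} \right)} + C$.

At $a = \frac{5}{6}$ the integrand is identically $0$, so $I(\frac{5}{6}) = 0$. The closed form gives $0$, hence $C = 0$.

Setting $a = 1$:
$$I = \log{\left(\frac{2985984}{1771561} \right)}.$$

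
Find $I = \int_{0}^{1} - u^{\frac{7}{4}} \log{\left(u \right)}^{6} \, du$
$- \frac{11796480}{19487171}$

Consider the simpler parametrised integral
$$J(a) = \int_{0}^{1} - u^{a} \, du = - \frac{1}{a + 1}.$$

Differentiating under the integral sign brings down a factor of $\ln u$:
$$\frac{dJ}{da} = \int_{0}^{1} - u^{a} \log{\left(u \right)} \, du = \frac{1}{\left(a + 1\right)^{2}}.$$

Repeating $6$ times in total — each differentiation brings down another $\ln u$ — gives
$$\frac{d^{6}J}{da^{6}} = \int_{0}^{1} - u^{a} \log{\left(u \right)}^{6} \, du = - \frac{720}{\left(a + 1\right)^{7}},$$
and the integrand here is exactly the target integrand, so $I = - \frac{720}{\left(a + 1\right)^{7}}$.

Setting $a = \frac{7}{4}$:
$$I = - \frac{11796480}{19487171}.$$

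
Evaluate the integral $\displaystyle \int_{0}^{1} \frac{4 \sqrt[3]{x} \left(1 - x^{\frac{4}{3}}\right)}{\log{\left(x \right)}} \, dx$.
$- \log{\left(16 \right)}$

Consider the one-parameter family: let $I(a) = \int_{0}^{1} \frac{4 \left(\sqrt[3]{x} - x^{a}\right)}{\log{\left(x \right)}} \, dx$.

Since $\dfrac{\partial}{\partial a}\,x^{a} = x^{a} \ln x$, the $\ln x$ in the denominator cancels and
$$\frac{dI}{da} = \int_{0}^{1} -4 x^{a} \, dx = -4 \left[\frac{x^{a+1}}{a+1}\right]_0^1 = - \frac{4}{a + 1}.$$

Integrating with respect to $a$ gives $I(a) = - \log{\left(\frac{81 \left(a + 1\right)^{4}}{256} \right)} + C$.

At $a = \frac{1}{3}$ the integrand is identically $0$, so $I(\frac{1}{3}) = 0$. The closed form gives $0$, hence $C = 0$.

Setting $a = \frac{5}{3}$:
$$I = - \log{\left(16 \right)}.$$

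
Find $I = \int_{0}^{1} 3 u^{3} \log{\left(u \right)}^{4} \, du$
$\frac{9}{128}$

Start from the elementary integral
$$J(a) = \int_{0}^{1} 3 u^{a} \, du = \frac{3}{a + 1}.$$

Differentiating under the integral sign brings down a factor of $\ln u$:
$$\frac{dJ}{da} = \int_{0}^{1} 3 u^{a} \log{\left(u \right)} \, du = - \frac{3}{\left(a + 1\right)^{2}}.$$

Repeating $4$ times in total — each differentiation brings down another $\ln u$ — gives
$$\frac{d^{4}J}{da^{4}} = \int_{0}^{1} 3 u^{a} \log{\left(u \right)}^{4} \, du = \frac{72}{\left(a + 1\right)^{5}},$$
and the integrand here is exactly the target integrand, so $I = \frac{72}{\left(a + 1\right)^{5}}$.

Setting $a = 3$:
$$I = \frac{9}{128}.$$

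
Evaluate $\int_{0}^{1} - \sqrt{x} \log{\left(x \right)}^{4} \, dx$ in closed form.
$- \frac{256}{81}$

Consider the simpler parametrised integral
$$J(a) = \int_{0}^{1} - x^{a} \, dx = - \frac{1}{a + 1}.$$

Differentiating under the integral sign brings down a factor of $\ln x$:
$$\frac{dJ}{da} = \int_{0}^{1} - x^{a} \log{\left(x \right)} \, dx = \frac{1}{\left(a + 1\right)^{2}}.$$

Repeating $4$ times in total — each differentiation brings down another $\ln x$ — gives
$$\frac{d^{4}J}{da^{4}} = \int_{0}^{1} - x^{a} \log{\left(x \right)}^{4} \, dx = - \frac{24}{\left(a + 1\right)^{5}},$$
and the integrand here is exactly the target integrand, so $I = - \frac{24}{\left(a + 1\right)^{5}}$.

Setting $a = \frac{1}{2}$:
$$I = - \frac{256}{81}.$$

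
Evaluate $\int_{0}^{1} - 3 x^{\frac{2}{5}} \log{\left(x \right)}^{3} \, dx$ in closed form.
$\frac{11250}{2401}$

Begin with the known integral
$$J(a) = \int_{0}^{1} - 3 x^{a} \, dx = - \frac{3}{a + 1}.$$

Differentiating under the integral sign brings down a factor of $\ln x$:
$$\frac{dJ}{da} = \int_{0}^{1} - 3 x^{a} \log{\left(x \right)} \, dx = \frac{3}{\left(a + 1\right)^{2}}.$$

Repeating $3$ times in total — each differentiation brings down another $\ln x$ — gives
$$\frac{d^{3}J}{da^{3}} = \int_{0}^{1} - 3 x^{a} \log{\left(x \right)}^{3} \, dx = \frac{18}{\left(a + 1\right)^{4}},$$
and the integrand here is exactly the target integrand, so $I = \frac{18}{\left(a + 1\right)^{4}}$.

Setting $a = \frac{2}{5}$:
$$I = \frac{11250}{2401}.$$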